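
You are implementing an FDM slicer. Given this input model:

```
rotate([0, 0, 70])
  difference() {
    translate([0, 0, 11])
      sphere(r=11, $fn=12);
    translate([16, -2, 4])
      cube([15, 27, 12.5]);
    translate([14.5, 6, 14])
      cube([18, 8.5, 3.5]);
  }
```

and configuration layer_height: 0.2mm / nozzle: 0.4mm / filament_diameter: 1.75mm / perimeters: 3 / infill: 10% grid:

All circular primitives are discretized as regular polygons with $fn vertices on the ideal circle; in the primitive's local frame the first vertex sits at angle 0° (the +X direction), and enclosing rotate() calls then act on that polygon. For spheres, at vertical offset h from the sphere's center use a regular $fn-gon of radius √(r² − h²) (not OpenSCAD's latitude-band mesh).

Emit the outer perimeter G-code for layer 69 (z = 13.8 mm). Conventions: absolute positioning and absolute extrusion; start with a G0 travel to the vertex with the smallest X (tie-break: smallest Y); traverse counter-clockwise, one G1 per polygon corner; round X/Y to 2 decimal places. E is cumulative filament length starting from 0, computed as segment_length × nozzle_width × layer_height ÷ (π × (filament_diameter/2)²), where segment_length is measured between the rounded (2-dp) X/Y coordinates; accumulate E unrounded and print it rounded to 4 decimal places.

At z = 13.8 mm: the r=11 sphere contributes a regular 12-gon of circumradius √(11²−2.8²) = 10.638; the cube at (16, -2) (footprint 15×27) is included at this height; the cube at (14.5, 6) is not intersected at this z (z outside [14, 17.5]); Taking the first minus the rest: starting from the r=11 sphere, the 15×27 cube at (16, -2) misses the remaining region (no effect) — 1 connected region; (rotated 70° about Z; rotation is an isometry so areas/perimeters/island counts are preserved). The outline is a single polygon with 12 vertices. Extrusion per mm of travel: 0.4 × 0.2 / (π × 0.875²) = 0.033260. Accumulating E over each segment gives final E = 2.1985.

G0 X-10.48 Y-1.85 Z13.80
G1 X-8.15 Y-6.84 E0.1832
G1 X-3.64 Y-10.00 E0.3663
G1 X1.85 Y-10.48 E0.5496
G1 X6.84 Y-8.15 E0.7328
G1 X10.00 Y-3.64 E0.9160
G1 X10.48 Y1.85 E1.0992
G1 X8.15 Y6.84 E1.2824
G1 X3.64 Y10.00 E1.4656
G1 X-1.85 Y10.48 E1.6489
G1 X-6.84 Y8.15 E1.8320
G1 X-10.00 Y3.64 E2.0152
G1 X-10.48 Y-1.85 E2.1985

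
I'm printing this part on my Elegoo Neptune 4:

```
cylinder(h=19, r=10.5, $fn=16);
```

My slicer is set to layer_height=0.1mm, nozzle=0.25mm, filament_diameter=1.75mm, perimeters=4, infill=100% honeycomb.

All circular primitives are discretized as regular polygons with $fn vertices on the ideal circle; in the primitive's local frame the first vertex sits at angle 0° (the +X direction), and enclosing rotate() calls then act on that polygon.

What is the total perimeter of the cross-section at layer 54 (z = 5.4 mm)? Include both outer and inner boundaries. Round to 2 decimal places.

65.55 mm

At z = 5.4 mm: the cylinder: section is a regular 16-gon, circumradius r=10.5 (perimeter = 2·16·10.500·sin(180°/16) = 65.55 mm). Overall, the cross-section is a single solid region. Total boundary length (outer) = 65.55 mm.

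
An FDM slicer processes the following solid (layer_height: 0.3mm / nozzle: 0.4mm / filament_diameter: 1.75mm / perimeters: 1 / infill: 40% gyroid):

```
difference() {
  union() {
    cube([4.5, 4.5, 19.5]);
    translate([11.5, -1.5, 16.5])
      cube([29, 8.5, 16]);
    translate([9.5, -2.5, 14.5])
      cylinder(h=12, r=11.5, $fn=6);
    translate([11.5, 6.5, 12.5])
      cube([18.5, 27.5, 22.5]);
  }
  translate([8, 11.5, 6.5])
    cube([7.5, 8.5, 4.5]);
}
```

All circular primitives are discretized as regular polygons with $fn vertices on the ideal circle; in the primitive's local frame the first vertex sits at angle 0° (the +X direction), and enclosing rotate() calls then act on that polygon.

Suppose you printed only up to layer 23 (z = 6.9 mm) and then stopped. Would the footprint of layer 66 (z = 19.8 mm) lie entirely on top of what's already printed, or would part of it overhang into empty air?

part overhangs

Compare the two slices. At z = 6.9: the cube (footprint 4.5×4.5) is included at this height (area 20.25 mm²); the cube at (11.5, -1.5) does not reach this height (z outside [16.5, 32.5]); the cylinder at (9.5, -2.5) is not intersected at this z (z outside [14.5, 26.5]); the cube at (11.5, 6.5) is absent (z outside [12.5, 35]); Merging all regions: only the 4.5×4.5 cube is present, so the union is just that shape — area = 20.25 mm²; the 7.5×8.5 cube at (8, 11.5) contributes its full rectangle (area 63.75 mm²); After the difference (first − rest): starting from the result so far (20.25 mm²), the 7.5×8.5 cube at (8, 11.5) misses the remaining region (no effect) — area = 20.25 mm². At z = 19.8: the cube is absent (z outside [0, 19.5]); the cube at (11.5, -1.5) (footprint 29×8.5) is included at this height (area 246.50 mm²); the r=11.5 cylinder at (9.5, -2.5) contributes a regular 6-gon of circumradius 11.5 (area = (6/2)·11.500²·sin(360°/6) = 343.60 mm²); the cube at (11.5, 6.5) is present — its section is the full 18.5×27.5 rectangle (area 508.75 mm²); Taking the union: the regions partially overlap — summed areas 1098.85 mm² minus the doubly-counted overlap 66.02 mm² gives 1032.83 mm² — area = 1032.83 mm²; the cube at (8, 11.5) does not reach this height (z outside [6.5, 11]); Subtracting the remaining from the first: none of the subtracted shapes is present at this height, so that combined region is unchanged — area = 1032.83 mm². Checking containment: at z = 19.8 the cross-section extends beyond the z = 6.9 cross-section by about 1016.19 mm².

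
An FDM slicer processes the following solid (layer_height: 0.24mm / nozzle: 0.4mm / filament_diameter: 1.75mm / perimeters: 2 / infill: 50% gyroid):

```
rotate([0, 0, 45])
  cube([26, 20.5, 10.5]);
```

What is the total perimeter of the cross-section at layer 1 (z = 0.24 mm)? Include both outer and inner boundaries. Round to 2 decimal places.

At z = 0.24 mm: the cube is present — its section is the full 26×20.5 rectangle (perimeter 93.00 mm); (whole slice rotated 45° about Z — lengths, areas and connectivity unchanged). Overall, the cross-section is a single solid region. Total boundary length (outer) = 93.00 mm.

93.00 mm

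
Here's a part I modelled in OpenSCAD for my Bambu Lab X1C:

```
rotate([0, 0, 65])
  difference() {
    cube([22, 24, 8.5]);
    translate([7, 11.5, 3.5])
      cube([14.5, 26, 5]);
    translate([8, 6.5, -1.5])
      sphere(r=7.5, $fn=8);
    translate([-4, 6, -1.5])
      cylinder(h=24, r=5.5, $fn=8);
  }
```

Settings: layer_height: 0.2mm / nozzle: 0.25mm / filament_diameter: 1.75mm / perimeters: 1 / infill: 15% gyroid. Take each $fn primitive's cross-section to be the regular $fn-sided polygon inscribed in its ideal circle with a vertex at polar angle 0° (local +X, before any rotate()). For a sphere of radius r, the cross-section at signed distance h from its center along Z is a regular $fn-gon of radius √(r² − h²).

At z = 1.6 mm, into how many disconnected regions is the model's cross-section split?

2

At z = 1.6 mm: the cube (footprint 22×24) is included at this height; the cube at (7, 11.5) does not reach this height (z outside [3.5, 8.5]); the r=7.5 sphere at (8, 6.5) contributes a regular 8-gon of circumradius √(7.5²−3.1²) = 6.829; the r=5.5 cylinder at (-4, 6) gives a regular 8-gon of circumradius 5.5 (constant along its height); Subtracting the remaining from the first: starting from the 22×24 cube, the r=7.5 sphere at (8, 6.5) partially overlaps it — only the 131.66 mm² overlap (of its 131.92 mm²) is removed, clipping the outline; the r=5.5 cylinder at (-4, 6) partially overlaps it — only the 5.35 mm² overlap (of its 85.56 mm²) is removed, clipping the outline — 2 connected regions; (rotated 65° about Z; rotation is an isometry so areas/perimeters/island counts are preserved). The result has 2 disconnected regions.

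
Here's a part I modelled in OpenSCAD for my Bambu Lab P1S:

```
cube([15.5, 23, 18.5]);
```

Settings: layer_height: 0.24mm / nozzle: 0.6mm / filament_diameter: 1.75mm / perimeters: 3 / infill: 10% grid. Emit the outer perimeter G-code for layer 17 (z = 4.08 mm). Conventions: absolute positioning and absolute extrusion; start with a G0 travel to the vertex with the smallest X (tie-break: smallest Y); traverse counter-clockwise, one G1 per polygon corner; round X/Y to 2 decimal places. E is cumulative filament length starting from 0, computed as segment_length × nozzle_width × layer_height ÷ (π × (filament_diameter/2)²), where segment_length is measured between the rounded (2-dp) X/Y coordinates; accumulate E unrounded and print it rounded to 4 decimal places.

G0 X0.00 Y0.00 Z4.08
G1 X15.50 Y0.00 E0.9280
G1 X15.50 Y23.00 E2.3049
G1 X0.00 Y23.00 E3.2329
G1 X0.00 Y0.00 E4.6099

At z = 4.08 mm: the 15.5×23 cube contributes its full rectangle. The outline is a single polygon with 4 vertices. Extrusion per mm of travel: 0.6 × 0.24 / (π × 0.875²) = 0.059868. Accumulating E over each segment gives final E = 4.6099.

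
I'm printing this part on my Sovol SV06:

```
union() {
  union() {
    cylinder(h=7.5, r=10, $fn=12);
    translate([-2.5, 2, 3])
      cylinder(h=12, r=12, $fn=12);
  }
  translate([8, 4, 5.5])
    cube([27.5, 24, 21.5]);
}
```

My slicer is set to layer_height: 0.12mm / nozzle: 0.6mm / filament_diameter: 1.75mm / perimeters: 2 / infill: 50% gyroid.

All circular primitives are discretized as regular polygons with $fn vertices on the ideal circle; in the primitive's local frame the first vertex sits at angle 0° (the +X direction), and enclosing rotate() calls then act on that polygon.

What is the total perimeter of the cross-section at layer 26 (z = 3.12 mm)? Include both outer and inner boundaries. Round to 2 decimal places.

At z = 3.12 mm: the r=10 cylinder contributes a regular 12-gon of circumradius 10 (perimeter = 2·12·10.000·sin(180°/12) = 62.12 mm); the cylinder at (-2.5, 2): section is a regular 12-gon, circumradius r=12 (perimeter = 2·12·12.000·sin(180°/12) = 74.54 mm); Combining (union): the regions partially overlap (shared area 283.95 mm²), so the edge portions inside another operand are dropped and the merged outline is re-measured after clipping — boundary = 76.09 mm; the cube at (8, 4) does not reach this height (z outside [5.5, 27]); Merging all regions: only the result so far is present, so the union is just that shape — boundary = 76.09 mm. Overall, the cross-section is a single solid region. Total boundary length (outer) = 76.09 mm.

76.09 mm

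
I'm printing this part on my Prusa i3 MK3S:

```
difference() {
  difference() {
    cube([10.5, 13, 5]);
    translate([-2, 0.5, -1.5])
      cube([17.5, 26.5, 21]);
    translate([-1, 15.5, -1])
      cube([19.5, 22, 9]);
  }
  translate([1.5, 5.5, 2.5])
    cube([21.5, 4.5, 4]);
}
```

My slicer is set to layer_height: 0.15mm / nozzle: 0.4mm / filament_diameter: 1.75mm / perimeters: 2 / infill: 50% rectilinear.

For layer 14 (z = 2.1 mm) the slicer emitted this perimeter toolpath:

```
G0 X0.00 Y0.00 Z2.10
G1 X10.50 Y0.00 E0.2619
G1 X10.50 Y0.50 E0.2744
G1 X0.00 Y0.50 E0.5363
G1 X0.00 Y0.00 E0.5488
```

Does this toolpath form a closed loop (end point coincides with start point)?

yes

Start point (G0): (0.00, 0.00). End point (last G1): the path returns to the start — closed.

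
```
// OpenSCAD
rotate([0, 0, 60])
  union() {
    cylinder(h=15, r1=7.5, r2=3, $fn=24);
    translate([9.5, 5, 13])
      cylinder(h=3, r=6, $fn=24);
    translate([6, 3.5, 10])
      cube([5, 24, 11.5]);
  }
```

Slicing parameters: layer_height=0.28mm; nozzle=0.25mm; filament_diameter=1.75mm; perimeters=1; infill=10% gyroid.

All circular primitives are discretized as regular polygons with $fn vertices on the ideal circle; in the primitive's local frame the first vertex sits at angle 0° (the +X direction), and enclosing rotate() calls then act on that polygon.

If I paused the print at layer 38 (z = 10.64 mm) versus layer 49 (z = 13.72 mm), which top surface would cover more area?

Layer 38 (z = 10.64): the cone contributes a regular 24-gon of circumradius 4.308 (interpolated between r1=7.5 and r2=3 at t=0.709) (area = (24/2)·4.308²·sin(360°/24) = 57.64 mm²); the cylinder at (9.5, 5) is absent (z outside [13, 16]); the 5×24 cube at (6, 3.5) contributes its full rectangle (area 120.00 mm²); Merging all regions: the 2 present regions are separate (no shared area or edge), so areas and boundary lengths simply add and each stays a separate island — area = 177.64 mm²; (whole slice rotated 60° about Z — lengths, areas and connectivity unchanged). So its area = 177.64 mm². Layer 49 (z = 13.72): the cone (r1=7.5→r2=3) has section circumradius 3.384 here — a regular 24-gon (area = (24/2)·3.384²·sin(360°/24) = 35.57 mm²); the cylinder at (9.5, 5): section is a regular 24-gon, circumradius r=6 (area = (24/2)·6.000²·sin(360°/24) = 111.81 mm²); the 5×24 cube at (6, 3.5) contributes its full rectangle (area 120.00 mm²); Taking the union: the regions partially overlap — summed areas 267.38 mm² minus the doubly-counted overlap 35.97 mm² gives 231.41 mm² — area = 231.41 mm²; (whole slice rotated 60° about Z — lengths, areas and connectivity unchanged). So its area = 231.41 mm². Layer 49 is larger (231.41 vs 177.64 mm²).

layer 49 (z = 13.72 mm)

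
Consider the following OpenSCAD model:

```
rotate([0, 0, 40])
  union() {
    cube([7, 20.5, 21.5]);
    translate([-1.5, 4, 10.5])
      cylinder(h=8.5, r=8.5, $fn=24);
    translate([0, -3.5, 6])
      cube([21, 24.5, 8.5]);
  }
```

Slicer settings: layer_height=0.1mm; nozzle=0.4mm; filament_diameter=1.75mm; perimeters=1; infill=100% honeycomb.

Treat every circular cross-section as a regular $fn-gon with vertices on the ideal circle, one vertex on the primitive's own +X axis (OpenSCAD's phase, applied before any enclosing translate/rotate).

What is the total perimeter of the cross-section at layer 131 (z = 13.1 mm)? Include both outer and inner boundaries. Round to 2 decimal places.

At z = 13.1 mm: the cube is present — its section is the full 7×20.5 rectangle (perimeter 55.00 mm); the r=8.5 cylinder at (-1.5, 4) gives a regular 24-gon of circumradius 8.5 (constant along its height) (perimeter = 2·24·8.500·sin(180°/24) = 53.25 mm); the cube at (0, -3.5) (footprint 21×24.5) is included at this height (perimeter 91.00 mm); Taking the union: the regions partially overlap (shared area 229.36 mm²), so the edge portions inside another operand are dropped and the merged outline is re-measured after clipping — boundary = 105.00 mm; (rotated 40° about Z; rotation is an isometry so areas/perimeters/island counts are preserved). Overall, the cross-section is a single solid region. Total boundary length (outer) = 105.00 mm.

105.00 mm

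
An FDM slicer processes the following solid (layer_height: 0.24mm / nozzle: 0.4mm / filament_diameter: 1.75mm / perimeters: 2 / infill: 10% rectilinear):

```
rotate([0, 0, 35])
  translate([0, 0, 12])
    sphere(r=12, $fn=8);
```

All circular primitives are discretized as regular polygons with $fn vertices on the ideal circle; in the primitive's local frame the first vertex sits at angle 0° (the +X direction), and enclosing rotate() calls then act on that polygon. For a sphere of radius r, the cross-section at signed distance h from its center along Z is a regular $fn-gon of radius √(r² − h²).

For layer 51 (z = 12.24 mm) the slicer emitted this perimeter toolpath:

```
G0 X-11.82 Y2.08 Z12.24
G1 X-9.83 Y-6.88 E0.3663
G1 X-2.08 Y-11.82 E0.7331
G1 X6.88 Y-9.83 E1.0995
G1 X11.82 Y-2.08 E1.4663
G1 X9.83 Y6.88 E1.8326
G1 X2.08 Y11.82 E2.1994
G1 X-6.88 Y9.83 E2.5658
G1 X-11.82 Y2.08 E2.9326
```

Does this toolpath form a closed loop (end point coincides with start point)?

Start point (G0): (-11.82, 2.08). End point (last G1): the path returns to the start — closed.

yes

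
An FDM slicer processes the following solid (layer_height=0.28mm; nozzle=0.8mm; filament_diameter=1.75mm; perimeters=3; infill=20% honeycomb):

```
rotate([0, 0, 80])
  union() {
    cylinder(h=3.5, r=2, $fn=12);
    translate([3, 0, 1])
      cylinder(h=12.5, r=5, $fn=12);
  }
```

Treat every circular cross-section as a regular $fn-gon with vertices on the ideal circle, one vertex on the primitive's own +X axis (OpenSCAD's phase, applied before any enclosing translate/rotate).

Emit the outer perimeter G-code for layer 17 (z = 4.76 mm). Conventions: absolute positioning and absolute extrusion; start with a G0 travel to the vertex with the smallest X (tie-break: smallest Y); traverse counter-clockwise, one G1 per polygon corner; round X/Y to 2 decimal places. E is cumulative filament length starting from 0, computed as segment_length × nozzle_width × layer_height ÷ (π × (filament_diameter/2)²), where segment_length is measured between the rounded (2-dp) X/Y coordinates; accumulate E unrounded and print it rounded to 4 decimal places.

At z = 4.76 mm: the cylinder is not intersected at this z (z outside [0, 3.5]); the cylinder at (3, 0): section is a regular 12-gon, circumradius r=5; Merging all regions: only the r=5 cylinder at (3, 0) is present, so the union is just that shape — 1 connected region; (rotated 80° about Z; rotation is an isometry so areas/perimeters/island counts are preserved). The outline is a single polygon with 12 vertices. Extrusion per mm of travel: 0.8 × 0.28 / (π × 0.875²) = 0.093128. Accumulating E over each segment gives final E = 2.8917.

G0 X-4.40 Y3.82 Z4.76
G1 X-4.18 Y1.24 E0.2411
G1 X-2.69 Y-0.88 E0.4825
G1 X-0.35 Y-1.97 E0.7229
G1 X2.23 Y-1.74 E0.9641
G1 X4.35 Y-0.26 E1.2049
G1 X5.44 Y2.09 E1.4461
G1 X5.22 Y4.66 E1.6863
G1 X3.73 Y6.78 E1.9277
G1 X1.39 Y7.88 E2.1684
G1 X-1.19 Y7.65 E2.4097
G1 X-3.31 Y6.17 E2.6505
G1 X-4.40 Y3.82 E2.8917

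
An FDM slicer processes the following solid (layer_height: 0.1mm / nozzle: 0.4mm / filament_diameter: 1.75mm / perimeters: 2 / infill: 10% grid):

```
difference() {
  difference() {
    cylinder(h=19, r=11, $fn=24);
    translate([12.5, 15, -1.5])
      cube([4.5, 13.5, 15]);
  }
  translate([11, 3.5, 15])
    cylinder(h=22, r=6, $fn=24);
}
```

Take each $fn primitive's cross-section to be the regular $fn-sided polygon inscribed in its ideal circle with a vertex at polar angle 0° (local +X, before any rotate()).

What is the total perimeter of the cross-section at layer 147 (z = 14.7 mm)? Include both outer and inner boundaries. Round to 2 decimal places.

68.92 mm

At z = 14.7 mm: the r=11 cylinder gives a regular 24-gon of circumradius 11 (constant along its height) (perimeter = 2·24·11.000·sin(180°/24) = 68.92 mm); the cube at (12.5, 15) is absent (z outside [-1.5, 13.5]); Taking the first minus the rest: none of the subtracted shapes is present at this height, so the r=11 cylinder is unchanged — boundary = 68.92 mm; the cylinder at (11, 3.5) does not reach this height (z outside [15, 37]); Taking the first minus the rest: none of the subtracted shapes is present at this height, so the result so far is unchanged — boundary = 68.92 mm. Overall, the cross-section is a single solid region. Total boundary length (outer) = 68.92 mm.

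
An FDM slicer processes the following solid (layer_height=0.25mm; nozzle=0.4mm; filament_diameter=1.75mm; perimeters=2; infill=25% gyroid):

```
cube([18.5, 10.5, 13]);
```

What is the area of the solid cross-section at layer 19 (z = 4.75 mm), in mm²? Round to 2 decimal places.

194.25 mm²

At z = 4.75 mm: the 18.5×10.5 cube contributes its full rectangle (area 194.25 mm²). Overall, the cross-section is a single solid region. Net area = 194.25 mm².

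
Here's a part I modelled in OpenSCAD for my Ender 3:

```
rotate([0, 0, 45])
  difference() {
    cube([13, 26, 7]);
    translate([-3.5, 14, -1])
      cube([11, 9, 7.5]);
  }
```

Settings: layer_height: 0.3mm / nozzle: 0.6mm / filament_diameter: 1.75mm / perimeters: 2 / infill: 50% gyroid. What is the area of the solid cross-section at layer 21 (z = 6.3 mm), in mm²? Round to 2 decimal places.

At z = 6.3 mm: the cube (footprint 13×26) is included at this height (area 338.00 mm²); the cube at (-3.5, 14) is present — its section is the full 11×9 rectangle (area 99.00 mm²); Subtracting the remaining from the first: starting from the 13×26 cube (338.00 mm²), the 11×9 cube at (-3.5, 14) partially overlaps it — only the 67.50 mm² overlap (of its 99.00 mm²) is removed, clipping the outline — area = 270.50 mm²; (rotated 45° about Z; rotation is an isometry so areas/perimeters/island counts are preserved). Overall, the cross-section is a single solid region. Net area = 270.50 mm².

270.50 mm²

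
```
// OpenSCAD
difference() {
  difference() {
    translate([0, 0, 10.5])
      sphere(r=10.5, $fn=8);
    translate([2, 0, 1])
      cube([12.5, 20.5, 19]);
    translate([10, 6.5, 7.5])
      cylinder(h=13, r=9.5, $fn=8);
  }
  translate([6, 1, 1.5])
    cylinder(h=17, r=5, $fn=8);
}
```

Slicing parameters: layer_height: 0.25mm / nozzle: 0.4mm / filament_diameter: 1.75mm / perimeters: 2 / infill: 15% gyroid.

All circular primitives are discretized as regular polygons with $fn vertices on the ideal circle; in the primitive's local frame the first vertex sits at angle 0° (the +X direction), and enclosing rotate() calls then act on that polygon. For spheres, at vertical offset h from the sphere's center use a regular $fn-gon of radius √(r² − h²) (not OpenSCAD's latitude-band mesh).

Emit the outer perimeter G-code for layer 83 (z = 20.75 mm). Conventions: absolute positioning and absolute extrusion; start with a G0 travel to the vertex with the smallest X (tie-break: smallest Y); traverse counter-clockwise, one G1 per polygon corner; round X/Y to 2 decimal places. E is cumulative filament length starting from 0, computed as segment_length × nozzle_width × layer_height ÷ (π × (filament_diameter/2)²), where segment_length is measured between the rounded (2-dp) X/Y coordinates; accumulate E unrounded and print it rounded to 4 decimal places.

G0 X-2.28 Y0.00 Z20.75
G1 X-1.61 Y-1.61 E0.0725
G1 X0.00 Y-2.28 E0.1450
G1 X1.61 Y-1.61 E0.2175
G1 X2.28 Y0.00 E0.2900
G1 X1.61 Y1.61 E0.3625
G1 X0.00 Y2.28 E0.4350
G1 X-1.61 Y1.61 E0.5075
G1 X-2.28 Y0.00 E0.5800

At z = 20.75 mm: the r=10.5 sphere contributes a regular 8-gon of circumradius √(10.5²−10.25²) = 2.278; the cube at (2, 0) is absent (z outside [1, 20]); the cylinder at (10, 6.5) is absent (z outside [7.5, 20.5]); Taking the first minus the rest: none of the subtracted shapes is present at this height, so the r=10.5 sphere is unchanged — 1 connected region; the cylinder at (6, 1) is absent (z outside [1.5, 18.5]); Subtracting the remaining from the first: none of the subtracted shapes is present at this height, so that combined region is unchanged — 1 connected region. The outline is a single polygon with 8 vertices. Extrusion per mm of travel: 0.4 × 0.25 / (π × 0.875²) = 0.041575. Accumulating E over each segment gives final E = 0.5800.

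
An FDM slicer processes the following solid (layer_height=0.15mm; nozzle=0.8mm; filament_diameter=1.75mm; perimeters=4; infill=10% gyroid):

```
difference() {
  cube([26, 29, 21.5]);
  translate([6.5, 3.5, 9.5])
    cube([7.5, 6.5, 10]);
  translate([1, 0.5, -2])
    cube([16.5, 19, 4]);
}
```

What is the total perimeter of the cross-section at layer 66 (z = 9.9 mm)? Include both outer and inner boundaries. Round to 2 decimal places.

138.00 mm

At z = 9.9 mm: the cube (footprint 26×29) is included at this height (perimeter 110.00 mm); the cube at (6.5, 3.5) (footprint 7.5×6.5) is included at this height (perimeter 28.00 mm); the cube at (1, 0.5) does not reach this height (z outside [-2, 2]); Taking the first minus the rest: starting from the 26×29 cube, the 7.5×6.5 cube at (6.5, 3.5) lies wholly inside it (removes its full 48.75 mm² and its 28.00 mm outline becomes a hole wall) — boundary (outer + 1 inner loop) = 138.00 mm. Overall, the cross-section is one region with 1 hole. Total boundary length (outer + inner) = 138.00 mm.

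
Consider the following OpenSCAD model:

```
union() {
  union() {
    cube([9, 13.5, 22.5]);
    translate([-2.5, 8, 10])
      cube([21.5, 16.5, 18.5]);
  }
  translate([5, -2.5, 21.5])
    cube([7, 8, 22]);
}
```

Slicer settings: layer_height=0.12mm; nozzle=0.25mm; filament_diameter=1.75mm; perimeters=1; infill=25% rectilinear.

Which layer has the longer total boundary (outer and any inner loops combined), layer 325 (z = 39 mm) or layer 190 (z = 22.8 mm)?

layer 190 (z = 22.8 mm)

Layer 325 (z = 39): the cube is absent (z outside [0, 22.5]); the cube at (-2.5, 8) does not reach this height (z outside [10, 28.5]); Combining (union): nothing is present at this height; the cube at (5, -2.5) (footprint 7×8) is included at this height (perimeter 30.00 mm); Taking the union: only the 7×8 cube at (5, -2.5) is present, so the union is just that shape — boundary = 30.00 mm. So its perimeter = 30.00 mm. Layer 190 (z = 22.8): the cube does not reach this height (z outside [0, 22.5]); the 21.5×16.5 cube at (-2.5, 8) contributes its full rectangle (perimeter 76.00 mm); Taking the union: only the 21.5×16.5 cube at (-2.5, 8) is present, so the union is just that shape — boundary = 76.00 mm; the cube at (5, -2.5) (footprint 7×8) is included at this height (perimeter 30.00 mm); Combining (union): the 2 present regions are separate (no shared area or edge), so areas and boundary lengths simply add and each stays a separate island — boundary = 106.00 mm. So its perimeter = 106.00 mm. Layer 190 is larger (106.00 vs 30.00 mm).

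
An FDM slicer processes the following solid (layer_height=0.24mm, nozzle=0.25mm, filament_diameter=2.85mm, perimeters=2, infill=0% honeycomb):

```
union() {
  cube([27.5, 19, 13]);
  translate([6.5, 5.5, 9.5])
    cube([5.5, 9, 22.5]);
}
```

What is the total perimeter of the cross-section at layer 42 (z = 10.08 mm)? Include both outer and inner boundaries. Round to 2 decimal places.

At z = 10.08 mm: the cube (footprint 27.5×19) is included at this height (perimeter 93.00 mm); the cube at (6.5, 5.5) (footprint 5.5×9) is included at this height (perimeter 29.00 mm); Taking the union: the 5.5×9 cube at (6.5, 5.5) lies entirely inside the 27.5×19 cube, so the union is just the 27.5×19 cube — boundary = 93.00 mm. Overall, the cross-section is a single solid region. Total boundary length (outer) = 93.00 mm.

93.00 mm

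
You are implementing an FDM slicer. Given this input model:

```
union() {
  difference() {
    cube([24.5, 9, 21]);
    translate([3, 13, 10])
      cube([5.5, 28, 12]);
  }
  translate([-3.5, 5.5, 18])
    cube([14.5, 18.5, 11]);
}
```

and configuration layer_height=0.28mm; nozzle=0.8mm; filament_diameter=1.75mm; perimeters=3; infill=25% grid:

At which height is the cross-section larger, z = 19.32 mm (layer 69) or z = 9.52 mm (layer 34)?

layer 69 (z = 19.32 mm)

Layer 69 (z = 19.32): the cube is present — its section is the full 24.5×9 rectangle (area 220.50 mm²); the cube at (3, 13) (footprint 5.5×28) is included at this height (area 154.00 mm²); After the difference (first − rest): starting from the 24.5×9 cube (220.50 mm²), the 5.5×28 cube at (3, 13) misses the remaining region (no effect) — area = 220.50 mm²; the 14.5×18.5 cube at (-3.5, 5.5) contributes its full rectangle (area 268.25 mm²); Combining (union): the regions partially overlap — summed areas 488.75 mm² minus the doubly-counted overlap 38.50 mm² gives 450.25 mm² — area = 450.25 mm². So its area = 450.25 mm². Layer 34 (z = 9.52): the 24.5×9 cube contributes its full rectangle (area 220.50 mm²); the cube at (3, 13) does not reach this height (z outside [10, 22]); After the difference (first − rest): none of the subtracted shapes is present at this height, so the 24.5×9 cube is unchanged — area = 220.50 mm²; the cube at (-3.5, 5.5) is absent (z outside [18, 29]); Taking the union: only that combined region is present, so the union is just that shape — area = 220.50 mm². So its area = 220.50 mm². Layer 69 is larger (450.25 vs 220.50 mm²).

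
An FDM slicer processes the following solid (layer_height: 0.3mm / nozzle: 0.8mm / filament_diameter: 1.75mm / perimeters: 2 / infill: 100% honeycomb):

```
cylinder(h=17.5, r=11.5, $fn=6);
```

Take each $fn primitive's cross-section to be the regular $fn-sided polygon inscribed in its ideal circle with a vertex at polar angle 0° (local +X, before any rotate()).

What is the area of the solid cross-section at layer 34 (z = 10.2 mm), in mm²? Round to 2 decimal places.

At z = 10.2 mm: the r=11.5 cylinder contributes a regular 6-gon of circumradius 11.5 (area = (6/2)·11.500²·sin(360°/6) = 343.60 mm²). Overall, the cross-section is a single solid region. Net area = 343.60 mm².

343.60 mm²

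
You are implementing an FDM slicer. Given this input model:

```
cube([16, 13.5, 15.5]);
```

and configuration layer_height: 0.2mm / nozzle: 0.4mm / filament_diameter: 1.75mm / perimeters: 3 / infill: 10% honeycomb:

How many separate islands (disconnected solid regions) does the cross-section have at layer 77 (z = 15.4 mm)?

At z = 15.4 mm: the cube is present — its section is the full 16×13.5 rectangle. Overall, the cross-section is a single solid region. Island count = 1.

1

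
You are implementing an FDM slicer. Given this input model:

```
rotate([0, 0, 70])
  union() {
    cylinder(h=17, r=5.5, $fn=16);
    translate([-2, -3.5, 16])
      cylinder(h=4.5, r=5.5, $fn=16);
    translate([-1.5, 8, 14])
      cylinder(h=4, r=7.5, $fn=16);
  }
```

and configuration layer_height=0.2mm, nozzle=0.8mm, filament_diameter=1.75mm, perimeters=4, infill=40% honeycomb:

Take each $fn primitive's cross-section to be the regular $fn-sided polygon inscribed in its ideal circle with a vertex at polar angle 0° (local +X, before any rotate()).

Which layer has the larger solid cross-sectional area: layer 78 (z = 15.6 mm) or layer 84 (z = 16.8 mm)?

layer 84 (z = 16.8 mm)

Layer 78 (z = 15.6): the r=5.5 cylinder contributes a regular 16-gon of circumradius 5.5 (area = (16/2)·5.500²·sin(360°/16) = 92.61 mm²); the cylinder at (-2, -3.5) is not intersected at this z (z outside [16, 20.5]); the cylinder at (-1.5, 8): section is a regular 16-gon, circumradius r=7.5 (area = (16/2)·7.500²·sin(360°/16) = 172.21 mm²); Taking the union: the regions partially overlap — summed areas 264.82 mm² minus the doubly-counted overlap 31.81 mm² gives 233.01 mm² — area = 233.01 mm²; (rotated 70° about Z; rotation is an isometry so areas/perimeters/island counts are preserved). So its area = 233.01 mm². Layer 84 (z = 16.8): the r=5.5 cylinder gives a regular 16-gon of circumradius 5.5 (constant along its height) (area = (16/2)·5.500²·sin(360°/16) = 92.61 mm²); the r=5.5 cylinder at (-2, -3.5) contributes a regular 16-gon of circumradius 5.5 (area = (16/2)·5.500²·sin(360°/16) = 92.61 mm²); the r=7.5 cylinder at (-1.5, 8) contributes a regular 16-gon of circumradius 7.5 (area = (16/2)·7.500²·sin(360°/16) = 172.21 mm²); Merging all regions: the regions partially overlap — summed areas 357.43 mm² minus the doubly-counted overlap 81.67 mm² gives 275.76 mm² — area = 275.76 mm²; (rotated 70° about Z; rotation is an isometry so areas/perimeters/island counts are preserved). So its area = 275.76 mm². Layer 84 is larger (275.76 vs 233.01 mm²).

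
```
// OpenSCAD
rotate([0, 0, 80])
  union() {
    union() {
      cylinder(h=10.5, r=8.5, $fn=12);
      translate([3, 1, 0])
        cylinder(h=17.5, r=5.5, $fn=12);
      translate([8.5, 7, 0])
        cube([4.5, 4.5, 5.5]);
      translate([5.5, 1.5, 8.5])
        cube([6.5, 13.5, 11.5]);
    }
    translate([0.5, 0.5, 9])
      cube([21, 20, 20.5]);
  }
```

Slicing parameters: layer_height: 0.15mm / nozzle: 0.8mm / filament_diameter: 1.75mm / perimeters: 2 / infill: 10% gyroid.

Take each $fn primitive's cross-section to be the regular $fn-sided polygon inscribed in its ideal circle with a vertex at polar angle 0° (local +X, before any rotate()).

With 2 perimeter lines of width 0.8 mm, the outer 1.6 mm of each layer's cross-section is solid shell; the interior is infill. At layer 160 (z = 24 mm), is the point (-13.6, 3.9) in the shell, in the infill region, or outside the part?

shell

At z = 24 mm: the cylinder is not intersected at this z (z outside [0, 10.5]); the cylinder at (3, 1) does not reach this height (z outside [0, 17.5]); the cube at (8.5, 7) does not reach this height (z outside [0, 5.5]); the cube at (5.5, 1.5) is absent (z outside [8.5, 20]); Combining (union): nothing is present at this height; the 21×20 cube at (0.5, 0.5) contributes its full rectangle; Merging all regions: only the 21×20 cube at (0.5, 0.5) is present, so the union is just that shape — 1 connected region; (rotated 80° about Z; rotation is an isometry so areas/perimeters/island counts are preserved). Overall, the cross-section is a single solid region. Undo the 80° rotation: the query point maps to (1.479, 14.071) in the un-rotated model frame. The nearest boundary edge runs (0.50, 20.50)→(0.50, 0.50); distance from the point to it = 0.98 mm. The point is inside the cross-section, 0.98 mm from the nearest boundary — within the 1.6 mm shell band (2 × 0.8).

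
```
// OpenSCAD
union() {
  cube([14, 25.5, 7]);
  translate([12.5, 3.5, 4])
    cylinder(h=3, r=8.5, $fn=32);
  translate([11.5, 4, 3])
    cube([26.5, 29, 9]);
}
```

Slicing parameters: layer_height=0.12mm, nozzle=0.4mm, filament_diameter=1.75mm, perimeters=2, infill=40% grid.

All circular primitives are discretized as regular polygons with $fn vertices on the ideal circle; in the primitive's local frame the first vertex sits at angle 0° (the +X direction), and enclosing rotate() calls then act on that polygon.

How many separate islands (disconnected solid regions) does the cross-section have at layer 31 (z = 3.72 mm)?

1

At z = 3.72 mm: the cube (footprint 14×25.5) is included at this height; the cylinder at (12.5, 3.5) does not reach this height (z outside [4, 7]); the cube at (11.5, 4) (footprint 26.5×29) is included at this height; Merging all regions: the regions partially overlap (shared area 53.75 mm²), so overlapping operands fuse into one piece — 1 connected region. Overall, the cross-section is a single solid region. Island count = 1.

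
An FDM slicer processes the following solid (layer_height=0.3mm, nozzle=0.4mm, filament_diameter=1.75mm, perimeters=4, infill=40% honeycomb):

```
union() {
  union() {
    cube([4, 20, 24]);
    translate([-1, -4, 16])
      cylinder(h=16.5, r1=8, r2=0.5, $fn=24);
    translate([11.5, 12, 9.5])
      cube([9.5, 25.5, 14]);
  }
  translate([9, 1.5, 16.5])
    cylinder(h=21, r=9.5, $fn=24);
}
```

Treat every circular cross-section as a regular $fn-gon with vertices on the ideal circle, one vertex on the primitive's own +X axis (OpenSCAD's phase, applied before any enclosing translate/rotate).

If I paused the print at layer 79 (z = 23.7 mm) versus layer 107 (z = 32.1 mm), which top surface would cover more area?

layer 79 (z = 23.7 mm)

Layer 79 (z = 23.7): the cube (footprint 4×20) is included at this height (area 80.00 mm²); the cone at (-1, -4): at t=0.467 of its height the radius interpolates to r₁+(r₂−r₁)t = 4.500, giving a regular 24-gon of that circumradius (area = (24/2)·4.500²·sin(360°/24) = 62.89 mm²); the cube at (11.5, 12) does not reach this height (z outside [9.5, 23.5]); Combining (union): the regions partially overlap — summed areas 142.89 mm² minus the doubly-counted overlap 0.20 mm² gives 142.69 mm² — area = 142.69 mm²; the r=9.5 cylinder at (9, 1.5) gives a regular 24-gon of circumradius 9.5 (constant along its height) (area = (24/2)·9.500²·sin(360°/24) = 280.30 mm²); Merging all regions: the regions partially overlap — summed areas 422.99 mm² minus the doubly-counted overlap 42.51 mm² gives 380.48 mm² — area = 380.48 mm². So its area = 380.48 mm². Layer 107 (z = 32.1): the cube does not reach this height (z outside [0, 24]); the cone at (-1, -4) (r1=8→r2=0.5) has section circumradius 0.682 here — a regular 24-gon (area = (24/2)·0.682²·sin(360°/24) = 1.44 mm²); the cube at (11.5, 12) is not intersected at this z (z outside [9.5, 23.5]); Combining (union): only the cone at (-1, -4) is present, so the union is just that shape — area = 1.44 mm²; the r=9.5 cylinder at (9, 1.5) gives a regular 24-gon of circumradius 9.5 (constant along its height) (area = (24/2)·9.500²·sin(360°/24) = 280.30 mm²); Taking the union: the 2 present regions are separate (no shared area or edge), so areas and boundary lengths simply add and each stays a separate island — area = 281.74 mm². So its area = 281.74 mm². Layer 79 is larger (380.48 vs 281.74 mm²).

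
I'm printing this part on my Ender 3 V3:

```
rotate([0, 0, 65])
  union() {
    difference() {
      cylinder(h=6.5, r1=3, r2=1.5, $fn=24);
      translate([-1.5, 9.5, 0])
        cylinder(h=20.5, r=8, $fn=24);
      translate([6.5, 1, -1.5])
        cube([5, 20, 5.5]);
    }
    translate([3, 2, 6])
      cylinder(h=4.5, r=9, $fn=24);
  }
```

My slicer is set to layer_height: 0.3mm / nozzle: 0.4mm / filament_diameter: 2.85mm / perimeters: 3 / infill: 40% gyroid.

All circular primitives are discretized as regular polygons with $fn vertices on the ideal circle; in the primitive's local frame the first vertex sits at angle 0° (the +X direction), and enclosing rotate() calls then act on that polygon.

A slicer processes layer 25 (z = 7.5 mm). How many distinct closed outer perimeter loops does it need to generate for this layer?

1

At z = 7.5 mm: the cone is not intersected at this z (z outside [0, 6.5]); the r=8 cylinder at (-1.5, 9.5) gives a regular 24-gon of circumradius 8 (constant along its height); the cube at (6.5, 1) does not reach this height (z outside [-1.5, 4]); Taking the first minus the rest: the first operand is absent here, so nothing remains; the r=9 cylinder at (3, 2) contributes a regular 24-gon of circumradius 9; Taking the union: only the r=9 cylinder at (3, 2) is present, so the union is just that shape — 1 connected region; (whole slice rotated 65° about Z — lengths, areas and connectivity unchanged). The result has 1 disconnected region.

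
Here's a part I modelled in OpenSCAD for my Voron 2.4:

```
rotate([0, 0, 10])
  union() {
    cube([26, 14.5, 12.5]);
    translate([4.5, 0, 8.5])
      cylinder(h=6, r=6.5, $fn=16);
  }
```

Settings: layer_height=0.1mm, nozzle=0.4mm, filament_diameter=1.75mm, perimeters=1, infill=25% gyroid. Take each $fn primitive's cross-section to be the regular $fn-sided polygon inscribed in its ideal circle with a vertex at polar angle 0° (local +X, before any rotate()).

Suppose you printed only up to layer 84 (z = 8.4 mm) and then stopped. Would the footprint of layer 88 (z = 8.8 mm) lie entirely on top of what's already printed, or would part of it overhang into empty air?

part overhangs

Compare the two slices. At z = 8.4: the 26×14.5 cube contributes its full rectangle (area 377.00 mm²); the cylinder at (4.5, 0) is not intersected at this z (z outside [8.5, 14.5]); Taking the union: only the 26×14.5 cube is present, so the union is just that shape — area = 377.00 mm²; (whole slice rotated 10° about Z — lengths, areas and connectivity unchanged). At z = 8.8: the cube is present — its section is the full 26×14.5 rectangle (area 377.00 mm²); the r=6.5 cylinder at (4.5, 0) contributes a regular 16-gon of circumradius 6.5 (area = (16/2)·6.500²·sin(360°/16) = 129.35 mm²); Merging all regions: the regions partially overlap — summed areas 506.35 mm² minus the doubly-counted overlap 58.62 mm² gives 447.72 mm² — area = 447.72 mm²; (whole slice rotated 10° about Z — lengths, areas and connectivity unchanged). Checking containment: at z = 8.8 the cross-section extends beyond the z = 8.4 cross-section by about 70.72 mm².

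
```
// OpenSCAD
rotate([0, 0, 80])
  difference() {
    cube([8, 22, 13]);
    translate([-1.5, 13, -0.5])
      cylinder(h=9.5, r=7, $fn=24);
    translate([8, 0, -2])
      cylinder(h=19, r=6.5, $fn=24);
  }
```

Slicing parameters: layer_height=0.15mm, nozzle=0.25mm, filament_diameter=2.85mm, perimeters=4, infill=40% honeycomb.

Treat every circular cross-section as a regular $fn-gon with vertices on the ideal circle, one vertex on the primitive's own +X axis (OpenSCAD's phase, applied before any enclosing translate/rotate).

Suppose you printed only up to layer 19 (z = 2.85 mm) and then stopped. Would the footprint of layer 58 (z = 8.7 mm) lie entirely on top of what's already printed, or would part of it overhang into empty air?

entirely on top

Compare the two slices. At z = 2.85: the cube (footprint 8×22) is included at this height (area 176.00 mm²); the r=7 cylinder at (-1.5, 13) gives a regular 24-gon of circumradius 7 (constant along its height) (area = (24/2)·7.000²·sin(360°/24) = 152.19 mm²); the r=6.5 cylinder at (8, 0) gives a regular 24-gon of circumradius 6.5 (constant along its height) (area = (24/2)·6.500²·sin(360°/24) = 131.22 mm²); After the difference (first − rest): starting from the 8×22 cube (176.00 mm²), the r=7 cylinder at (-1.5, 13) partially overlaps it — only the 55.39 mm² overlap (of its 152.19 mm²) is removed, clipping the outline; the r=6.5 cylinder at (8, 0) partially overlaps it — only the 32.81 mm² overlap (of its 131.22 mm²) is removed, clipping the outline — area = 87.81 mm²; (rotated 80° about Z; rotation is an isometry so areas/perimeters/island counts are preserved). At z = 8.7: the 8×22 cube contributes its full rectangle (area 176.00 mm²); the cylinder at (-1.5, 13): section is a regular 24-gon, circumradius r=7 (area = (24/2)·7.000²·sin(360°/24) = 152.19 mm²); the r=6.5 cylinder at (8, 0) contributes a regular 24-gon of circumradius 6.5 (area = (24/2)·6.500²·sin(360°/24) = 131.22 mm²); Subtracting the remaining from the first: starting from the 8×22 cube (176.00 mm²), the r=7 cylinder at (-1.5, 13) partially overlaps it — only the 55.39 mm² overlap (of its 152.19 mm²) is removed, clipping the outline; the r=6.5 cylinder at (8, 0) partially overlaps it — only the 32.81 mm² overlap (of its 131.22 mm²) is removed, clipping the outline — area = 87.81 mm²; (rotated 80° about Z; rotation is an isometry so areas/perimeters/island counts are preserved). Checking containment: the cross-section at z = 8.7 is a subset of the cross-section at z = 2.85.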